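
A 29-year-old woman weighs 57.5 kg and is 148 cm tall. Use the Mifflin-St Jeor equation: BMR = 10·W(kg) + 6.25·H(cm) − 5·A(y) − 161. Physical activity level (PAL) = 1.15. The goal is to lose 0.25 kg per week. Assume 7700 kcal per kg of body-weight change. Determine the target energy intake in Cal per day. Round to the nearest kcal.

Mifflin-St Jeor (female): BMR = 10(57.5) + 6.25(148) − 5(29) − 161 = 575 + 925 − 145 − 161 = 1194 kcal/day.
TEE = 1194 × 1.15 = 1373.1 kcal/day.
Required daily deficit = 0.25 × 7700 ÷ 7 = 275 kcal/day.
Target intake = 1373.1 − 275 = 1098.1 kcal/day.

1098 Cal per day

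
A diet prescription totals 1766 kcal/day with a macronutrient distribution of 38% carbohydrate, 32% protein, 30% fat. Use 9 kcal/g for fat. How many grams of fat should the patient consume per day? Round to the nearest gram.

59 g/day

Fat energy = 30% × 1766 = 529.8 kcal.
At 9 kcal/g: 529.8 ÷ 9 = 58.8667 g.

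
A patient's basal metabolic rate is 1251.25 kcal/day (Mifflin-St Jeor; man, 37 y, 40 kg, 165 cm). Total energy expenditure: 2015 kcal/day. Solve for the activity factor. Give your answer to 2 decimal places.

Activity factor = TEE ÷ BMR = 2015 ÷ 1251.25 = 1.61.

1.61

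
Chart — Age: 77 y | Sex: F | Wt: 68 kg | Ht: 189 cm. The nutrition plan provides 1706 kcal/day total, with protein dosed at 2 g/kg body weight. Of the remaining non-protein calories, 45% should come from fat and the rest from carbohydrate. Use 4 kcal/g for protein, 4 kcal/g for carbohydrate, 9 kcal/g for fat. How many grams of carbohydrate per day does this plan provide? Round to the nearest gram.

160 g/day

Protein = 2 × 68 = 136 g → 136 × 4 = 544 kcal.
Non-protein calories = 1706 − 544 = 1162 kcal.
Fat: 45% × 1162 = 522.9 kcal; carbohydrate: 639.1 kcal.
Carbohydrate: 639.1 kcal ÷ 4 kcal/g = 159.775 g.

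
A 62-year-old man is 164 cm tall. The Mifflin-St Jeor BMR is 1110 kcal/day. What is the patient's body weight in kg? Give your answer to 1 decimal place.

39.0 kg

1110 = 10·W + 6.25(164) − 5(62) + 5
10·W = 1110 − 720 = 390, so W = 39 kg.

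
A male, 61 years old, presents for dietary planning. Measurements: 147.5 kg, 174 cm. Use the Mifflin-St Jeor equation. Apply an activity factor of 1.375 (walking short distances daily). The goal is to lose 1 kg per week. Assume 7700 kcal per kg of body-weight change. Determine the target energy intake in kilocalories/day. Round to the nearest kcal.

Mifflin-St Jeor (male): BMR = 10(147.5) + 6.25(174) − 5(61) + 5 = 1475 + 1087.5 − 305 + 5 = 2262.5 kcal/day.
TEE = 2262.5 × 1.375 = 3110.9375 kcal/day.
Required daily deficit = 1 × 7700 ÷ 7 = 1100 kcal/day.
Target intake = 3110.9375 − 1100 = 2010.9375 kcal/day.

2011 kilocalories/day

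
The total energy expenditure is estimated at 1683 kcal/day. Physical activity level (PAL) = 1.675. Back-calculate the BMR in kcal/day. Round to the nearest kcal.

1005 kcal/day

BMR = TEE ÷ activity factor = 1683 ÷ 1.675 = 1004.7761 kcal/day.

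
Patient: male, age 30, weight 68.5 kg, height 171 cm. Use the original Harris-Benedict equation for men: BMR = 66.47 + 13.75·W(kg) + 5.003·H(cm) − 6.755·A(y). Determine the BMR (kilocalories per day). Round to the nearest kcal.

Harris-Benedict: BMR = 66.47 + 13.75(68.5) + 5.003(171) − 6.755(30) = 1661.208 kcal/day.

1661 kilocalories per day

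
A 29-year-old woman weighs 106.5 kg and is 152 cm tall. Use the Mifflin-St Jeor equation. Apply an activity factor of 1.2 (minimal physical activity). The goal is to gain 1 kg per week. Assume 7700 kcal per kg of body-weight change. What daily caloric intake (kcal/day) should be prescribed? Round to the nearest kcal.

3151 kcal/day

Mifflin-St Jeor (female): BMR = 10(106.5) + 6.25(152) − 5(29) − 161 = 1065 + 950 − 145 − 161 = 1709 kcal/day.
TEE = 1709 × 1.2 = 2050.8 kcal/day.
Required daily surplus = 1 × 7700 ÷ 7 = 1100 kcal/day.
Target intake = 2050.8 + 1100 = 3150.8 kcal/day.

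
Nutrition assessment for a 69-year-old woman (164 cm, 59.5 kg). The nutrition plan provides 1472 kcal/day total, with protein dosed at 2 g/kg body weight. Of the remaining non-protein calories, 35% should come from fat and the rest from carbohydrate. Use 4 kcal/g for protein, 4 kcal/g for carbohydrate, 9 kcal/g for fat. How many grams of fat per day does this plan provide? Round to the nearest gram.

Protein = 2 × 59.5 = 119 g → 119 × 4 = 476 kcal.
Non-protein calories = 1472 − 476 = 996 kcal.
Fat: 35% × 996 = 348.6 kcal; carbohydrate: 647.4 kcal.
Fat: 348.6 kcal ÷ 9 kcal/g = 38.7333 g.

39 g/day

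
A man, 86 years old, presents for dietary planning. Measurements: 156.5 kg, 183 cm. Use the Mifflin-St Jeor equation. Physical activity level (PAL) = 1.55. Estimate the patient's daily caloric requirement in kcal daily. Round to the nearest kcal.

Mifflin-St Jeor (male): BMR = 10(156.5) + 6.25(183) − 5(86) + 5 = 1565 + 1143.75 − 430 + 5 = 2283.75 kcal/day.
TEE = BMR × activity factor = 2283.75 × 1.55 = 3539.8125 kcal/day.

3540 kcal daily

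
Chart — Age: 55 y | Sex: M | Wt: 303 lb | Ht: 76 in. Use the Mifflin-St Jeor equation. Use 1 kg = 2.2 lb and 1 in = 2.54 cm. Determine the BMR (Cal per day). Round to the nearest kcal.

2314 Cal per day

Convert to metric: weight = 303 ÷ 2.2 = 137.7273 kg; height = 76 × 2.54 = 193.04 cm.
Mifflin-St Jeor (male): BMR = 10(137.7273) + 6.25(193.04) − 5(55) + 5 = 1377.2727 + 1206.5 − 275 + 5 = 2313.7727 kcal/day.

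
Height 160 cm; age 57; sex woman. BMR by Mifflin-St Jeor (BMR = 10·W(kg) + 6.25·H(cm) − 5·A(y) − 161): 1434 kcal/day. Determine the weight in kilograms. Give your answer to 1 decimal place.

88.0 kg

1434 = 10·W + 6.25(160) − 5(57) − 161
10·W = 1434 − 554 = 880, so W = 88 kg.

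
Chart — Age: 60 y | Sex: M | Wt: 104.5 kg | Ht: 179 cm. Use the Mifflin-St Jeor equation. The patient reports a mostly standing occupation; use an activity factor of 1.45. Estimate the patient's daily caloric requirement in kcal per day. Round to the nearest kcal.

Mifflin-St Jeor (male): BMR = 10(104.5) + 6.25(179) − 5(60) + 5 = 1045 + 1118.75 − 300 + 5 = 1868.75 kcal/day.
TEE = BMR × activity factor = 1868.75 × 1.45 = 2709.6875 kcal/day.

2710 kcal per day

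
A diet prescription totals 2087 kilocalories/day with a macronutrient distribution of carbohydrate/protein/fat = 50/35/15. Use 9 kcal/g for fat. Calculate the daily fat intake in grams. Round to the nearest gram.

Fat energy = 15% × 2087 = 313.05 kcal.
At 9 kcal/g: 313.05 ÷ 9 = 34.7833 g.

35 g/day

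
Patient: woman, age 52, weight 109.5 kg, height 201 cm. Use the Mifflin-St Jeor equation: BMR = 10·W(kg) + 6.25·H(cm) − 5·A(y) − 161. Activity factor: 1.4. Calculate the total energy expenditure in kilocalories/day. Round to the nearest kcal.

2702 kilocalories/day

Mifflin-St Jeor (female): BMR = 10(109.5) + 6.25(201) − 5(52) − 161 = 1095 + 1256.25 − 260 − 161 = 1930.25 kcal/day.
TEE = BMR × activity factor = 1930.25 × 1.4 = 2702.35 kcal/day.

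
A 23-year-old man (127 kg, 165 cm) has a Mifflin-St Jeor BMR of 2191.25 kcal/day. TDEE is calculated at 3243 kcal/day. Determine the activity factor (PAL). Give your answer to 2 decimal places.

Activity factor = TEE ÷ BMR = 3243 ÷ 2191.25 = 1.48.

1.48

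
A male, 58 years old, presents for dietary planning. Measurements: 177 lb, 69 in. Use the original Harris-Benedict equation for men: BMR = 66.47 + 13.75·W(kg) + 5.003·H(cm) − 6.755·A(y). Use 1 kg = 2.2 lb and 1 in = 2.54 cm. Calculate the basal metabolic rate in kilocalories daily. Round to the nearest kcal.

1658 kilocalories daily

Convert to metric: weight = 177 ÷ 2.2 = 80.4545 kg; height = 69 × 2.54 = 175.26 cm.
Harris-Benedict: BMR = 66.47 + 13.75(80.4545) + 5.003(175.26) − 6.755(58) = 1657.7558 kcal/day.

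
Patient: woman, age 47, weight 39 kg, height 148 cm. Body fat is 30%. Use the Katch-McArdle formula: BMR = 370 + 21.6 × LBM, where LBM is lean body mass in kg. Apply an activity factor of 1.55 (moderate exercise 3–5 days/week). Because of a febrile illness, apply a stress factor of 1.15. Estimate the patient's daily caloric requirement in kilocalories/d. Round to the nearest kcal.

LBM = 39 × (1 − 0.3) = 27.3 kg. Katch-McArdle: BMR = 370 + 21.6 × 27.3 = 959.68 kcal/day.
TEE = BMR × activity factor = 959.68 × 1.55 = 1487.504 kcal/day.
Apply stress factor: 1487.504 × 1.15 = 1710.6296 kcal/day.

1711 kilocalories/d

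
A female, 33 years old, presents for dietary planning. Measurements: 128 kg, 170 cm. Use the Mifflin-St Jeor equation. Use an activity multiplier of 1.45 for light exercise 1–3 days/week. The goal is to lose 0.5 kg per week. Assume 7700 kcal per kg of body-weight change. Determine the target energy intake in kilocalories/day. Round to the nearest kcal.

2374 kilocalories/day

Mifflin-St Jeor (female): BMR = 10(128) + 6.25(170) − 5(33) − 161 = 1280 + 1062.5 − 165 − 161 = 2016.5 kcal/day.
TEE = 2016.5 × 1.45 = 2923.925 kcal/day.
Required daily deficit = 0.5 × 7700 ÷ 7 = 550 kcal/day.
Target intake = 2923.925 − 550 = 2373.925 kcal/day.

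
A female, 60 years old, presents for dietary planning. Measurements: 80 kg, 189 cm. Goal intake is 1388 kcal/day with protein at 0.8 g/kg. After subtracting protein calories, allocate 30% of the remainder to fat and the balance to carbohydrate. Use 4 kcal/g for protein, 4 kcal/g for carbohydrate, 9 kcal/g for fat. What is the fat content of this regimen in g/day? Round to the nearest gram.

38 g/day

Protein = 0.8 × 80 = 64 g → 64 × 4 = 256 kcal.
Non-protein calories = 1388 − 256 = 1132 kcal.
Fat: 30% × 1132 = 339.6 kcal; carbohydrate: 792.4 kcal.
Fat: 339.6 kcal ÷ 9 kcal/g = 37.7333 g.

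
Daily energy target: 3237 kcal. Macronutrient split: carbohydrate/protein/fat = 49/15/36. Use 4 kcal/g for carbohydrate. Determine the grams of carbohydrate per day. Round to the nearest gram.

Carbohydrate energy = 49% × 3237 = 1586.13 kcal.
At 4 kcal/g: 1586.13 ÷ 4 = 396.5325 g.

397 g/day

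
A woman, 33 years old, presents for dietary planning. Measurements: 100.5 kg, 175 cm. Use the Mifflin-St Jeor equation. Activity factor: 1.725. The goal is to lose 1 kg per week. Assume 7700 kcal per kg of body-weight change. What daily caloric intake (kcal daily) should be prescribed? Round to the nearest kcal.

1958 kcal daily

Mifflin-St Jeor (female): BMR = 10(100.5) + 6.25(175) − 5(33) − 161 = 1005 + 1093.75 − 165 − 161 = 1772.75 kcal/day.
TEE = 1772.75 × 1.725 = 3057.9938 kcal/day.
Required daily deficit = 1 × 7700 ÷ 7 = 1100 kcal/day.
Target intake = 3057.9938 − 1100 = 1957.9938 kcal/day.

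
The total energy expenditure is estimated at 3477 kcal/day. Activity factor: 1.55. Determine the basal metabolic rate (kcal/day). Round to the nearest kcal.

2243 kcal/day

BMR = TEE ÷ activity factor = 3477 ÷ 1.55 = 2243.2258 kcal/day.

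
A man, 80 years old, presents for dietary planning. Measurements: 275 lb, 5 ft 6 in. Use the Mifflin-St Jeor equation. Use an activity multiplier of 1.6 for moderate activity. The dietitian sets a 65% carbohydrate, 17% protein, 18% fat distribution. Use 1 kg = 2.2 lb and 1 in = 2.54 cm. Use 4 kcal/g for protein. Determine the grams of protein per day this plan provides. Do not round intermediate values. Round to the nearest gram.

Convert to metric: weight = 275 ÷ 2.2 = 125 kg; height = (5×12 + 6) × 2.54 = 66 × 2.54 = 167.64 cm.
Mifflin-St Jeor (male): BMR = 10(125) + 6.25(167.64) − 5(80) + 5 = 1250 + 1047.75 − 400 + 5 = 1902.75 kcal/day.
TEE = 1902.75 × 1.6 = 3044.4 kcal/day.
Protein energy = 17% × 3044.4 = 517.548 kcal.
Protein = 517.548 ÷ 4 kcal/g = 129.387 g.

129 g/day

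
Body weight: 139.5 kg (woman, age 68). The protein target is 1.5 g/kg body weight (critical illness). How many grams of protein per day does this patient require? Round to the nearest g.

209 g/day

Protein = 1.5 g/kg × 139.5 kg = 209.25 g/day.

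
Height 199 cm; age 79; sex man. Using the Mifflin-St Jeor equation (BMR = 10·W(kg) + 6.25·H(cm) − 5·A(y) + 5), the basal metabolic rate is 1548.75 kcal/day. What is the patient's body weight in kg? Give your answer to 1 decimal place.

69.5 kg

1548.75 = 10·W + 6.25(199) − 5(79) + 5
10·W = 1548.75 − 853.75 = 695, so W = 69.5 kg.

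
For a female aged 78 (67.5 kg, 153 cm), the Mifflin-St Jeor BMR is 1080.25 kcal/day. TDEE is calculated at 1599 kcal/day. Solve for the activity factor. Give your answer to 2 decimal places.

1.48

Activity factor = TEE ÷ BMR = 1599 ÷ 1080.25 = 1.48.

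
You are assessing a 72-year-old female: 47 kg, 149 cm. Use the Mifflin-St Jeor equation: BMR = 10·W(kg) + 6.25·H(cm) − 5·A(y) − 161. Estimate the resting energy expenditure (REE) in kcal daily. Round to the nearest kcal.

880 kcal daily

Mifflin-St Jeor (female): BMR = 10(47) + 6.25(149) − 5(72) − 161 = 470 + 931.25 − 360 − 161 = 880.25 kcal/day.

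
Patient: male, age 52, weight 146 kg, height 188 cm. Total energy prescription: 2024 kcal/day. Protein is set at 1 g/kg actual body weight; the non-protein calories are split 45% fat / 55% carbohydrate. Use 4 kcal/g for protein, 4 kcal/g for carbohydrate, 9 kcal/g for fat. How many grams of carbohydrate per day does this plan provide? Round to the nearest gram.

198 g/day

Protein = 1 × 146 = 146 g → 146 × 4 = 584 kcal.
Non-protein calories = 2024 − 584 = 1440 kcal.
Fat: 45% × 1440 = 648 kcal; carbohydrate: 792 kcal.
Carbohydrate: 792 kcal ÷ 4 kcal/g = 198 g.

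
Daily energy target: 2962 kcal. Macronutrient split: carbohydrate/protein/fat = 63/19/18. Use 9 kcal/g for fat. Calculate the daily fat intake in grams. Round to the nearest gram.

Fat energy = 18% × 2962 = 533.16 kcal.
At 9 kcal/g: 533.16 ÷ 9 = 59.24 g.

59 g/day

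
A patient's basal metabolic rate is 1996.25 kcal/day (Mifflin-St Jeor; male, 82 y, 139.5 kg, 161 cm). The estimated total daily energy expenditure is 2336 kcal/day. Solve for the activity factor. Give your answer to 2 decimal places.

Activity factor = TEE ÷ BMR = 2336 ÷ 1996.25 = 1.17.

1.17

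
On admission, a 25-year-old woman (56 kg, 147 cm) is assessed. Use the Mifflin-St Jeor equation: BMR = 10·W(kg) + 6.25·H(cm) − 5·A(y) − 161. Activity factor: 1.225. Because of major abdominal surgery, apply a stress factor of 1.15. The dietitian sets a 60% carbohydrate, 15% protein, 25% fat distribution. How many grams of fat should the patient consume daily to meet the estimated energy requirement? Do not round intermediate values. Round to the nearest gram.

Mifflin-St Jeor (female): BMR = 10(56) + 6.25(147) − 5(25) − 161 = 560 + 918.75 − 125 − 161 = 1192.75 kcal/day.
TEE = 1192.75 × 1.225 = 1461.1188 kcal/day.
With stress factor 1.15: 1461.1188 × 1.15 = 1680.2866 kcal/day.
Fat energy = 25% × 1680.2866 = 420.0716 kcal.
Fat = 420.0716 ÷ 9 kcal/g = 46.6746 g.

47 g/day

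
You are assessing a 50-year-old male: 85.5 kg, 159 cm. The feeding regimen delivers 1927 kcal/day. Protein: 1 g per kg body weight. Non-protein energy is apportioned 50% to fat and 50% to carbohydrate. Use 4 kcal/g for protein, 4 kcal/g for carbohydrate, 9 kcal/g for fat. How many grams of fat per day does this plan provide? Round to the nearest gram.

88 g/day

Protein = 1 × 85.5 = 85.5 g → 85.5 × 4 = 342 kcal.
Non-protein calories = 1927 − 342 = 1585 kcal.
Fat: 50% × 1585 = 792.5 kcal; carbohydrate: 792.5 kcal.
Fat: 792.5 kcal ÷ 9 kcal/g = 88.0556 g.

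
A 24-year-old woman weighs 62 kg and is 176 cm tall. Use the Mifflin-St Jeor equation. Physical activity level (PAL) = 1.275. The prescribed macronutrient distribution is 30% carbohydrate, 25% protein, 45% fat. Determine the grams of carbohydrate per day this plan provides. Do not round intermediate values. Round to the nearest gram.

138 g/day

Mifflin-St Jeor (female): BMR = 10(62) + 6.25(176) − 5(24) − 161 = 620 + 1100 − 120 − 161 = 1439 kcal/day.
TEE = 1439 × 1.275 = 1834.725 kcal/day.
Carbohydrate energy = 30% × 1834.725 = 550.4175 kcal.
Carbohydrate = 550.4175 ÷ 4 kcal/g = 137.6044 g.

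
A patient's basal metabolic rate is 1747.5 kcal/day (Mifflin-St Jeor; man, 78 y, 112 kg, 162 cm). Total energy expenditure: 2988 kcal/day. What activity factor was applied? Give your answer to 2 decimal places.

1.71

Activity factor = TEE ÷ BMR = 2988 ÷ 1747.5 = 1.71.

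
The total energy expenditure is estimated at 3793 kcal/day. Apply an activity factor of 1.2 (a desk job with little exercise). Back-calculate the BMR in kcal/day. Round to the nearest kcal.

3161 kcal/day

BMR = TEE ÷ activity factor = 3793 ÷ 1.2 = 3160.8333 kcal/day.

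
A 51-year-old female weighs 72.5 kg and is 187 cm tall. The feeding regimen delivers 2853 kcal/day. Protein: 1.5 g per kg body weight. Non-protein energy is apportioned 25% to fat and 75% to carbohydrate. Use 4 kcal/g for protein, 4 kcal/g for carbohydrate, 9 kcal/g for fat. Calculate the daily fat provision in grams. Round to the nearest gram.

67 g/day

Protein = 1.5 × 72.5 = 108.75 g → 108.75 × 4 = 435 kcal.
Non-protein calories = 2853 − 435 = 2418 kcal.
Fat: 25% × 2418 = 604.5 kcal; carbohydrate: 1813.5 kcal.
Fat: 604.5 kcal ÷ 9 kcal/g = 67.1667 g.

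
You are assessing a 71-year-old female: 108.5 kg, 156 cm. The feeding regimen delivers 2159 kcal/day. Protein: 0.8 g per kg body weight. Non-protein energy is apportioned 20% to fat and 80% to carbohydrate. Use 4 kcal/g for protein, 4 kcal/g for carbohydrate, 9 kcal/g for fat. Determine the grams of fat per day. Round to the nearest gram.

40 g/day

Protein = 0.8 × 108.5 = 86.8 g → 86.8 × 4 = 347.2 kcal.
Non-protein calories = 2159 − 347.2 = 1811.8 kcal.
Fat: 20% × 1811.8 = 362.36 kcal; carbohydrate: 1449.44 kcal.
Fat: 362.36 kcal ÷ 9 kcal/g = 40.2622 g.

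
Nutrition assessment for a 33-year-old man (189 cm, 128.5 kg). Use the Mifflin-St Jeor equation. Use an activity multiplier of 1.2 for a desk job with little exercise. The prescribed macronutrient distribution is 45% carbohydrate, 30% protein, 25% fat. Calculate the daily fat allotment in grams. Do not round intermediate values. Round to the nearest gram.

77 g/day

Mifflin-St Jeor (male): BMR = 10(128.5) + 6.25(189) − 5(33) + 5 = 1285 + 1181.25 − 165 + 5 = 2306.25 kcal/day.
TEE = 2306.25 × 1.2 = 2767.5 kcal/day.
Fat energy = 25% × 2767.5 = 691.875 kcal.
Fat = 691.875 ÷ 9 kcal/g = 76.875 g.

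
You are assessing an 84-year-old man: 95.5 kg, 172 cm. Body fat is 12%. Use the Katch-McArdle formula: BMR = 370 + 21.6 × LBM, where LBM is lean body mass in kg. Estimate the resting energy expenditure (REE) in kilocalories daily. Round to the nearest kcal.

LBM = 95.5 × (1 − 0.12) = 84.04 kg. Katch-McArdle: BMR = 370 + 21.6 × 84.04 = 2185.264 kcal/day.

2185 kilocalories daily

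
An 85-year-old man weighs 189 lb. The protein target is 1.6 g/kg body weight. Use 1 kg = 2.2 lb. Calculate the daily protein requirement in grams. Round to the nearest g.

137 g/day

Weight in kg = 189 ÷ 2.2 = 85.9091 kg.
Protein = 1.6 g/kg × 85.9091 kg = 137.4545 g/day.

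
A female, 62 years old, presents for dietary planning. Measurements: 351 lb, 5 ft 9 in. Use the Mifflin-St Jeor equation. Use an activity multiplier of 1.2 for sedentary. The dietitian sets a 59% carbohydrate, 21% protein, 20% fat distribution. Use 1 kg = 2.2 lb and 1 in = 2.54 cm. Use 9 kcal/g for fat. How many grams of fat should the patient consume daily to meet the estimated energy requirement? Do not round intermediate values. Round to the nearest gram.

59 g/day

Convert to metric: weight = 351 ÷ 2.2 = 159.5455 kg; height = (5×12 + 9) × 2.54 = 69 × 2.54 = 175.26 cm.
Mifflin-St Jeor (female): BMR = 10(159.5455) + 6.25(175.26) − 5(62) − 161 = 1595.4545 + 1095.375 − 310 − 161 = 2219.8295 kcal/day.
TEE = 2219.8295 × 1.2 = 2663.7955 kcal/day.
Fat energy = 20% × 2663.7955 = 532.7591 kcal.
Fat = 532.7591 ÷ 9 kcal/g = 59.1955 g.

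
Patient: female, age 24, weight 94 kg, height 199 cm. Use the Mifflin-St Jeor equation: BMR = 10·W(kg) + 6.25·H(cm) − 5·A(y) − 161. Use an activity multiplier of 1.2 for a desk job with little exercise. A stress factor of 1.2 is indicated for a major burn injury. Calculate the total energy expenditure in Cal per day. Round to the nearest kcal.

2740 Cal per day

Mifflin-St Jeor (female): BMR = 10(94) + 6.25(199) − 5(24) − 161 = 940 + 1243.75 − 120 − 161 = 1902.75 kcal/day.
TEE = BMR × activity factor = 1902.75 × 1.2 = 2283.3 kcal/day.
Apply stress factor: 2283.3 × 1.2 = 2739.96 kcal/day.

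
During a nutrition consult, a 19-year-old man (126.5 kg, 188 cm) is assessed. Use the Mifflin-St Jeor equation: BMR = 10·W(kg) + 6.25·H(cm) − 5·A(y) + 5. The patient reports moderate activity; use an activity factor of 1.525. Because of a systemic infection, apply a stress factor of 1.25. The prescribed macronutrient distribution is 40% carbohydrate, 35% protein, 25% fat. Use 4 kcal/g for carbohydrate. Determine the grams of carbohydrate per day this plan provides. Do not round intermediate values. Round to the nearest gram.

448 g/day

Mifflin-St Jeor (male): BMR = 10(126.5) + 6.25(188) − 5(19) + 5 = 1265 + 1175 − 95 + 5 = 2350 kcal/day.
TEE = 2350 × 1.525 = 3583.75 kcal/day.
With stress factor 1.25: 3583.75 × 1.25 = 4479.6875 kcal/day.
Carbohydrate energy = 40% × 4479.6875 = 1791.875 kcal.
Carbohydrate = 1791.875 ÷ 4 kcal/g = 447.9688 g.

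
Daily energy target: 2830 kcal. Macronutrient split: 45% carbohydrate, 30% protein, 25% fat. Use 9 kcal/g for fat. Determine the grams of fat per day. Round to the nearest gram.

79 g/day

Fat energy = 25% × 2830 = 707.5 kcal.
At 9 kcal/g: 707.5 ÷ 9 = 78.6111 g.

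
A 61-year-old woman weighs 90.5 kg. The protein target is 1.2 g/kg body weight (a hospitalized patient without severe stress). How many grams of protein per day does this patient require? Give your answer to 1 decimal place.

Protein = 1.2 g/kg × 90.5 kg = 108.6 g/day.

108.6 g/day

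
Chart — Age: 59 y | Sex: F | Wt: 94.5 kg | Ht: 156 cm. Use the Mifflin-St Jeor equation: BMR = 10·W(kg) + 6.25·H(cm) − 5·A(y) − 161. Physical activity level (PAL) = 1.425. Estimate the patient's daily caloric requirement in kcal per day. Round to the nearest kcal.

2086 kcal per day

Mifflin-St Jeor (female): BMR = 10(94.5) + 6.25(156) − 5(59) − 161 = 945 + 975 − 295 − 161 = 1464 kcal/day.
TEE = BMR × activity factor = 1464 × 1.425 = 2086.2 kcal/day.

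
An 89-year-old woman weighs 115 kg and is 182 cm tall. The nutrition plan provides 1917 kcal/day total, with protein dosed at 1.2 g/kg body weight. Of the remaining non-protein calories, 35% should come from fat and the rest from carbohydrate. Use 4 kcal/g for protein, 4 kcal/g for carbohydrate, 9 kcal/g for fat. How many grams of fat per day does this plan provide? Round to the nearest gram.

Protein = 1.2 × 115 = 138 g → 138 × 4 = 552 kcal.
Non-protein calories = 1917 − 552 = 1365 kcal.
Fat: 35% × 1365 = 477.75 kcal; carbohydrate: 887.25 kcal.
Fat: 477.75 kcal ÷ 9 kcal/g = 53.0833 g.

53 g/day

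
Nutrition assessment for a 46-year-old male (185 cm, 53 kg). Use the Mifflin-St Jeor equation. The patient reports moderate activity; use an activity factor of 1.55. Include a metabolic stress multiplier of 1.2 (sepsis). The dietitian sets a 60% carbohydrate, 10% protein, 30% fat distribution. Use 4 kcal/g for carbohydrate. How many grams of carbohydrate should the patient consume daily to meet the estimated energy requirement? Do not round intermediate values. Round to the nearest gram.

408 g/day

Mifflin-St Jeor (male): BMR = 10(53) + 6.25(185) − 5(46) + 5 = 530 + 1156.25 − 230 + 5 = 1461.25 kcal/day.
TEE = 1461.25 × 1.55 = 2264.9375 kcal/day.
With stress factor 1.2: 2264.9375 × 1.2 = 2717.925 kcal/day.
Carbohydrate energy = 60% × 2717.925 = 1630.755 kcal.
Carbohydrate = 1630.755 ÷ 4 kcal/g = 407.6888 g.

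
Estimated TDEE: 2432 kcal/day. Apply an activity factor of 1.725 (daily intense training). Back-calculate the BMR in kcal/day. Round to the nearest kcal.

BMR = TEE ÷ activity factor = 2432 ÷ 1.725 = 1409.8551 kcal/day.

1410 kcal/day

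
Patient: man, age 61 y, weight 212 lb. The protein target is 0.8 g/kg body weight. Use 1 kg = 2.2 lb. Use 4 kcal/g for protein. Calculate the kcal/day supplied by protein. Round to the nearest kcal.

308 kcal/day

Weight in kg = 212 ÷ 2.2 = 96.3636 kg.
Protein = 0.8 g/kg × 96.3636 kg = 77.0909 g/day.
Protein energy = 77.0909 g × 4 kcal/g = 308.3636 kcal/day.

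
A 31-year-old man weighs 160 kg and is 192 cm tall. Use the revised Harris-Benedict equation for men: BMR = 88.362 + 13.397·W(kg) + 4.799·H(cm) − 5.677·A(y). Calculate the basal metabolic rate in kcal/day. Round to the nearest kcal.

Harris-Benedict: BMR = 88.362 + 13.397(160) + 4.799(192) − 5.677(31) = 2977.303 kcal/day.

2977 kcal/day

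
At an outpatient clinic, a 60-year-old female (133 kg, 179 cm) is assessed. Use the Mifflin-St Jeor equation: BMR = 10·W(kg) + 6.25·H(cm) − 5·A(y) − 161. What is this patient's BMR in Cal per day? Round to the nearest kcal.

1988 Cal per day

Mifflin-St Jeor (female): BMR = 10(133) + 6.25(179) − 5(60) − 161 = 1330 + 1118.75 − 300 − 161 = 1987.75 kcal/day.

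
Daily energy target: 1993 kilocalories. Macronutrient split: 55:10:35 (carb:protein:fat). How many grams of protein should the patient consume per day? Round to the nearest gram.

50 g/day

Protein energy = 10% × 1993 = 199.3 kcal.
At 4 kcal/g: 199.3 ÷ 4 = 49.825 g.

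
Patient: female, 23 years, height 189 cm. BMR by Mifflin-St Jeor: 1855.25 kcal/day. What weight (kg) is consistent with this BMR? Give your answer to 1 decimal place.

1855.25 = 10·W + 6.25(189) − 5(23) − 161
10·W = 1855.25 − 905.25 = 950, so W = 95 kg.

95.0 kg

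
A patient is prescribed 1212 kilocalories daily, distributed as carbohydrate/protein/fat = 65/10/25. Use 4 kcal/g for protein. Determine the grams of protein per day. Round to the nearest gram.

30 g/day

Protein energy = 10% × 1212 = 121.2 kcal.
At 4 kcal/g: 121.2 ÷ 4 = 30.3 g.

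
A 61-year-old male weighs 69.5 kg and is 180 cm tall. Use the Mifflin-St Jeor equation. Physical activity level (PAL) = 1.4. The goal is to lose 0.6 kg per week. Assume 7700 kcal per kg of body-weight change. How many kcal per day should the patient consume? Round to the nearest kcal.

1468 kcal per day

Mifflin-St Jeor (male): BMR = 10(69.5) + 6.25(180) − 5(61) + 5 = 695 + 1125 − 305 + 5 = 1520 kcal/day.
TEE = 1520 × 1.4 = 2128 kcal/day.
Required daily deficit = 0.6 × 7700 ÷ 7 = 660 kcal/day.
Target intake = 2128 − 660 = 1468 kcal/day.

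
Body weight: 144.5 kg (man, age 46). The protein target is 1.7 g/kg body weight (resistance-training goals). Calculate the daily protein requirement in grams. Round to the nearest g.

Protein = 1.7 g/kg × 144.5 kg = 245.65 g/day.

246 g/day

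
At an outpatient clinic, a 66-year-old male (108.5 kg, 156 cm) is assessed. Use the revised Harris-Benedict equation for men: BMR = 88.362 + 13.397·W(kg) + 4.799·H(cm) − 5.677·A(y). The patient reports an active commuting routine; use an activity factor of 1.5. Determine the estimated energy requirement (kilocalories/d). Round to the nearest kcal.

2874 kilocalories/d

Harris-Benedict: BMR = 88.362 + 13.397(108.5) + 4.799(156) − 5.677(66) = 1915.8985 kcal/day.
TEE = BMR × activity factor = 1915.8985 × 1.5 = 2873.8478 kcal/day.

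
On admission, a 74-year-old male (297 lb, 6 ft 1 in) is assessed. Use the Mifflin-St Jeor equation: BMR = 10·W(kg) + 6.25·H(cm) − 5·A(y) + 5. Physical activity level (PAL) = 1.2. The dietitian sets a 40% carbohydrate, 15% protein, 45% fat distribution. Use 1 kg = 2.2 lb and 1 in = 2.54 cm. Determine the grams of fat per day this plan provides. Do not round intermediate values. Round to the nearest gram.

Convert to metric: weight = 297 ÷ 2.2 = 135 kg; height = (6×12 + 1) × 2.54 = 73 × 2.54 = 185.42 cm.
Mifflin-St Jeor (male): BMR = 10(135) + 6.25(185.42) − 5(74) + 5 = 1350 + 1158.875 − 370 + 5 = 2143.875 kcal/day.
TEE = 2143.875 × 1.2 = 2572.65 kcal/day.
Fat energy = 45% × 2572.65 = 1157.6925 kcal.
Fat = 1157.6925 ÷ 9 kcal/g = 128.6325 g.

129 g/day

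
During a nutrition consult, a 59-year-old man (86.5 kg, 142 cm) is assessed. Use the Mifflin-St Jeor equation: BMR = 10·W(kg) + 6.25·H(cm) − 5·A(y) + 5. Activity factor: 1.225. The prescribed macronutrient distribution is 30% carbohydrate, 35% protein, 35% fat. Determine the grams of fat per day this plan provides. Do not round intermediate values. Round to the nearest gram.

70 g/day

Mifflin-St Jeor (male): BMR = 10(86.5) + 6.25(142) − 5(59) + 5 = 865 + 887.5 − 295 + 5 = 1462.5 kcal/day.
TEE = 1462.5 × 1.225 = 1791.5625 kcal/day.
Fat energy = 35% × 1791.5625 = 627.0469 kcal.
Fat = 627.0469 ÷ 9 kcal/g = 69.6719 g.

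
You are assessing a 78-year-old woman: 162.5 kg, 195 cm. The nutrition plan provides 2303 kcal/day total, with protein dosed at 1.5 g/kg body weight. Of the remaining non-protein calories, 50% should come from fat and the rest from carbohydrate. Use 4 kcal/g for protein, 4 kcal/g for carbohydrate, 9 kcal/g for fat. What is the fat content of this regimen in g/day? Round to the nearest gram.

Protein = 1.5 × 162.5 = 243.75 g → 243.75 × 4 = 975 kcal.
Non-protein calories = 2303 − 975 = 1328 kcal.
Fat: 50% × 1328 = 664 kcal; carbohydrate: 664 kcal.
Fat: 664 kcal ÷ 9 kcal/g = 73.7778 g.

74 g/day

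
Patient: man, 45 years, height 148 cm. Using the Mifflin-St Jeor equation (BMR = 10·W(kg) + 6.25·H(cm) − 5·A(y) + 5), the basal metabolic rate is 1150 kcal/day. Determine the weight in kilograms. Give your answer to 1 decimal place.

1150 = 10·W + 6.25(148) − 5(45) + 5
10·W = 1150 − 705 = 445, so W = 44.5 kg.

44.5 kg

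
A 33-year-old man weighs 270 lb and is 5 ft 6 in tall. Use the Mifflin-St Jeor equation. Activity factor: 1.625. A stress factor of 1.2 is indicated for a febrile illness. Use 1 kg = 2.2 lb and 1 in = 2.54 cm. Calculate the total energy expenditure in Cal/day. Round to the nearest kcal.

Convert to metric: weight = 270 ÷ 2.2 = 122.7273 kg; height = (5×12 + 6) × 2.54 = 66 × 2.54 = 167.64 cm.
Mifflin-St Jeor (male): BMR = 10(122.7273) + 6.25(167.64) − 5(33) + 5 = 1227.2727 + 1047.75 − 165 + 5 = 2115.0227 kcal/day.
TEE = BMR × activity factor = 2115.0227 × 1.625 = 3436.9119 kcal/day.
Apply stress factor: 3436.9119 × 1.2 = 4124.2943 kcal/day.

4124 Cal/day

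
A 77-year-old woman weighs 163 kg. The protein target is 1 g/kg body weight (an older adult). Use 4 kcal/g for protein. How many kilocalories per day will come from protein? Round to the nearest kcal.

652 kcal/day

Protein = 1 g/kg × 163 kg = 163 g/day.
Protein energy = 163 g × 4 kcal/g = 652 kcal/day.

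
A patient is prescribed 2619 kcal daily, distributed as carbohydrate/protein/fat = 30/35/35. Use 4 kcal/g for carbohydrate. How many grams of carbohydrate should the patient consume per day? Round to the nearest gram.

196 g/day

Carbohydrate energy = 30% × 2619 = 785.7 kcal.
At 4 kcal/g: 785.7 ÷ 4 = 196.425 g.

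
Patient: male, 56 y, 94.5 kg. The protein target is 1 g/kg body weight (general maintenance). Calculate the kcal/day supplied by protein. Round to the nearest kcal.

378 kcal/day

Protein = 1 g/kg × 94.5 kg = 94.5 g/day.
Protein energy = 94.5 g × 4 kcal/g = 378 kcal/day.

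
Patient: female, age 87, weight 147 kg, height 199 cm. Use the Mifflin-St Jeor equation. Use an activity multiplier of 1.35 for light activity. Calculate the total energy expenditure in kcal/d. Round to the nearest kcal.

2859 kcal/d

Mifflin-St Jeor (female): BMR = 10(147) + 6.25(199) − 5(87) − 161 = 1470 + 1243.75 − 435 − 161 = 2117.75 kcal/day.
TEE = BMR × activity factor = 2117.75 × 1.35 = 2858.9625 kcal/day.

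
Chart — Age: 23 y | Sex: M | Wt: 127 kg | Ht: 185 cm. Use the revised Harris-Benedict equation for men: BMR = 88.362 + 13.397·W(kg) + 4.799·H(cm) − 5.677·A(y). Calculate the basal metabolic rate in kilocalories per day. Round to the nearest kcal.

Harris-Benedict: BMR = 88.362 + 13.397(127) + 4.799(185) − 5.677(23) = 2547.025 kcal/day.

2547 kilocalories per day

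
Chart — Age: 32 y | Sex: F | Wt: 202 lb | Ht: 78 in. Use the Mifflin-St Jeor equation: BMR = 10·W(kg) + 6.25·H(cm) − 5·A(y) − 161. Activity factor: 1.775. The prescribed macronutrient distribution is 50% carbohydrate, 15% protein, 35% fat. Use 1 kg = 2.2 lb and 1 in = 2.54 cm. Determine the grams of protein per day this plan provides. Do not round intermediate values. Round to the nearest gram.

122 g/day

Convert to metric: weight = 202 ÷ 2.2 = 91.8182 kg; height = 78 × 2.54 = 198.12 cm.
Mifflin-St Jeor (female): BMR = 10(91.8182) + 6.25(198.12) − 5(32) − 161 = 918.1818 + 1238.25 − 160 − 161 = 1835.4318 kcal/day.
TEE = 1835.4318 × 1.775 = 3257.8915 kcal/day.
Protein energy = 15% × 3257.8915 = 488.6837 kcal.
Protein = 488.6837 ÷ 4 kcal/g = 122.1709 g.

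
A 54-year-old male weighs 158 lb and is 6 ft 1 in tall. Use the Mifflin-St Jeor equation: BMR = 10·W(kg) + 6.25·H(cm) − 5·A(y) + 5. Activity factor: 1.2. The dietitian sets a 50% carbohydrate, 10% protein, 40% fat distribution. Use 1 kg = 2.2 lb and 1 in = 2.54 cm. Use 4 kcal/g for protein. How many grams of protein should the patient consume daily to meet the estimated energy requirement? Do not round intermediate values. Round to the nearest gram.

Convert to metric: weight = 158 ÷ 2.2 = 71.8182 kg; height = (6×12 + 1) × 2.54 = 73 × 2.54 = 185.42 cm.
Mifflin-St Jeor (male): BMR = 10(71.8182) + 6.25(185.42) − 5(54) + 5 = 718.1818 + 1158.875 − 270 + 5 = 1612.0568 kcal/day.
TEE = 1612.0568 × 1.2 = 1934.4682 kcal/day.
Protein energy = 10% × 1934.4682 = 193.4468 kcal.
Protein = 193.4468 ÷ 4 kcal/g = 48.3617 g.

48 g/day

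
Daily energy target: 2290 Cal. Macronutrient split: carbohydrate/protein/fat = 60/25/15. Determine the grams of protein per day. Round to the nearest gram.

Protein energy = 25% × 2290 = 572.5 kcal.
At 4 kcal/g: 572.5 ÷ 4 = 143.125 g.

143 g/day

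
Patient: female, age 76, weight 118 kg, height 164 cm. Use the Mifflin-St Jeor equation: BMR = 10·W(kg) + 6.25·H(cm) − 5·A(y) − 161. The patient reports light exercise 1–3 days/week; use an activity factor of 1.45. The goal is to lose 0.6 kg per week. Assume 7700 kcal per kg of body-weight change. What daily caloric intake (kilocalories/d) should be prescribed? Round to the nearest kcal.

Mifflin-St Jeor (female): BMR = 10(118) + 6.25(164) − 5(76) − 161 = 1180 + 1025 − 380 − 161 = 1664 kcal/day.
TEE = 1664 × 1.45 = 2412.8 kcal/day.
Required daily deficit = 0.6 × 7700 ÷ 7 = 660 kcal/day.
Target intake = 2412.8 − 660 = 1752.8 kcal/day.

1753 kilocalories/d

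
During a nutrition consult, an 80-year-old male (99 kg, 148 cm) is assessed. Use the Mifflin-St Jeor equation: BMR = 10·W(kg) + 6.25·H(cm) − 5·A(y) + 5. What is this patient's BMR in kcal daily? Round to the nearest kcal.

1520 kcal daily

Mifflin-St Jeor (male): BMR = 10(99) + 6.25(148) − 5(80) + 5 = 990 + 925 − 400 + 5 = 1520 kcal/day.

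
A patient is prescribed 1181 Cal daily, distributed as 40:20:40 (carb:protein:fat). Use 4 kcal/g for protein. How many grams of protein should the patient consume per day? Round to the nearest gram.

Protein energy = 20% × 1181 = 236.2 kcal.
At 4 kcal/g: 236.2 ÷ 4 = 59.05 g.

59 g/day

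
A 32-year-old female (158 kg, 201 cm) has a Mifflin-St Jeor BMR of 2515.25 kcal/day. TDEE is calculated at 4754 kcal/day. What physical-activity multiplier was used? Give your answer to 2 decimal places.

Activity factor = TEE ÷ BMR = 4754 ÷ 2515.25 = 1.89.

1.89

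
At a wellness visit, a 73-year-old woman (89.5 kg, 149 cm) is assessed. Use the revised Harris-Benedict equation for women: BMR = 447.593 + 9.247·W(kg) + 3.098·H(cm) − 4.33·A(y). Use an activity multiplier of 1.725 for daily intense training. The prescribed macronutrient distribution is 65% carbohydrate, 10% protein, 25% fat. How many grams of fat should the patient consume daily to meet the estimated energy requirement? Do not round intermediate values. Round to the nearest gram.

68 g/day

Harris-Benedict: BMR = 447.593 + 9.247(89.5) + 3.098(149) − 4.33(73) = 1420.7115 kcal/day.
TEE = 1420.7115 × 1.725 = 2450.7273 kcal/day.
Fat energy = 25% × 2450.7273 = 612.6818 kcal.
Fat = 612.6818 ÷ 9 kcal/g = 68.0758 g.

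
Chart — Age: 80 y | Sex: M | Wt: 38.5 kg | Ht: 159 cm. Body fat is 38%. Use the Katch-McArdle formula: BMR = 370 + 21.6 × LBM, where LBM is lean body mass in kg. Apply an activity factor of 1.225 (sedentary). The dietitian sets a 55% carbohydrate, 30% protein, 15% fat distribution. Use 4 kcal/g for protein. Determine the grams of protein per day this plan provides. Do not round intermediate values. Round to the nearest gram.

LBM = 38.5 × (1 − 0.38) = 23.87 kg. Katch-McArdle: BMR = 370 + 21.6 × 23.87 = 885.592 kcal/day.
TEE = 885.592 × 1.225 = 1084.8502 kcal/day.
Protein energy = 30% × 1084.8502 = 325.4551 kcal.
Protein = 325.4551 ÷ 4 kcal/g = 81.3638 g.

81 g/day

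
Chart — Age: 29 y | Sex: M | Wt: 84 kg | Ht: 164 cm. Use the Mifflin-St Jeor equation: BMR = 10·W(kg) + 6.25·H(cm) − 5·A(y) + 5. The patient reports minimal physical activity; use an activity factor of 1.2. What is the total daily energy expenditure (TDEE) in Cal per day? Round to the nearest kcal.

Mifflin-St Jeor (male): BMR = 10(84) + 6.25(164) − 5(29) + 5 = 840 + 1025 − 145 + 5 = 1725 kcal/day.
TEE = BMR × activity factor = 1725 × 1.2 = 2070 kcal/day.

2070 Cal per day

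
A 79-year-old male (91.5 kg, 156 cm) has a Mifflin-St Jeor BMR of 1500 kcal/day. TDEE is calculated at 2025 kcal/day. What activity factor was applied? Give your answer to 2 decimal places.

Activity factor = TEE ÷ BMR = 2025 ÷ 1500 = 1.35.

1.35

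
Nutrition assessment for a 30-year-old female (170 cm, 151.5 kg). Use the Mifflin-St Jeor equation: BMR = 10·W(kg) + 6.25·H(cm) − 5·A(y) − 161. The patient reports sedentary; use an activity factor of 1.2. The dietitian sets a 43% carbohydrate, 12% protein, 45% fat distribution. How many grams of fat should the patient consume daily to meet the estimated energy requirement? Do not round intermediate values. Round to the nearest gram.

136 g/day

Mifflin-St Jeor (female): BMR = 10(151.5) + 6.25(170) − 5(30) − 161 = 1515 + 1062.5 − 150 − 161 = 2266.5 kcal/day.
TEE = 2266.5 × 1.2 = 2719.8 kcal/day.
Fat energy = 45% × 2719.8 = 1223.91 kcal.
Fat = 1223.91 ÷ 9 kcal/g = 135.99 g.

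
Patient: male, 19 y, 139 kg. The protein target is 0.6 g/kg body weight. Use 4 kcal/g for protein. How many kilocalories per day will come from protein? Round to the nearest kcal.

Protein = 0.6 g/kg × 139 kg = 83.4 g/day.
Protein energy = 83.4 g × 4 kcal/g = 333.6 kcal/day.

334 kcal/day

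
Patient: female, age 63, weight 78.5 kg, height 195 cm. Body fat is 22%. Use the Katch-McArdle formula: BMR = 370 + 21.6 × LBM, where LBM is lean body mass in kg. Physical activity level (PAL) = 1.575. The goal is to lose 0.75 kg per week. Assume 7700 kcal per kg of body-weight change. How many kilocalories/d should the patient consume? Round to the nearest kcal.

1841 kilocalories/d

LBM = 78.5 × (1 − 0.22) = 61.23 kg. Katch-McArdle: BMR = 370 + 21.6 × 61.23 = 1692.568 kcal/day.
TEE = 1692.568 × 1.575 = 2665.7946 kcal/day.
Required daily deficit = 0.75 × 7700 ÷ 7 = 825 kcal/day.
Target intake = 2665.7946 − 825 = 1840.7946 kcal/day.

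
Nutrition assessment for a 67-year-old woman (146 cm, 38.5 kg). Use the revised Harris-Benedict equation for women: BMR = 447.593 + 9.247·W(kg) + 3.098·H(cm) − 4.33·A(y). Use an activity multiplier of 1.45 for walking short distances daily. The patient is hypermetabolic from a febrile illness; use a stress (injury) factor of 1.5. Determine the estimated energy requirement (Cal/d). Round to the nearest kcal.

Harris-Benedict: BMR = 447.593 + 9.247(38.5) + 3.098(146) − 4.33(67) = 965.8005 kcal/day.
TEE = BMR × activity factor = 965.8005 × 1.45 = 1400.4107 kcal/day.
Apply stress factor: 1400.4107 × 1.5 = 2100.6161 kcal/day.

2101 Cal/d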